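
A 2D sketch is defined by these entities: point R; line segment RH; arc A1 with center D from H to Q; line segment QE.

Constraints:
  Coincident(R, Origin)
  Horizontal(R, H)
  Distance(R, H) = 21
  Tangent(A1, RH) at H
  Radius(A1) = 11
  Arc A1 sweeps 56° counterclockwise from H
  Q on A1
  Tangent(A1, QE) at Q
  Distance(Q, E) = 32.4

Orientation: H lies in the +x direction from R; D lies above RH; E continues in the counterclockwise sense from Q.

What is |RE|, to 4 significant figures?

57.73

R is at the origin; RH is horizontal with |RH| = 21.0 and H on the +x side, so H = (21.00, 0.000). The tangent condition forces DH to be normal to RH, so D = H + (0, 11) = (21.00, 11.00). On A1, H sits at bearing -90° from D; a 56° counterclockwise sweep puts Q at bearing -34°, so Q = D + 11.0·(cos -34°, sin -34°) = (30.12, 4.849). Tangency of A1 to QE means the radius DQ is perpendicular to QE, so QE runs along (−sin -34°, cos -34°); with |QE| = 32.4, E = (48.24, 31.71). Then |RE| = |E − R| = 57.73.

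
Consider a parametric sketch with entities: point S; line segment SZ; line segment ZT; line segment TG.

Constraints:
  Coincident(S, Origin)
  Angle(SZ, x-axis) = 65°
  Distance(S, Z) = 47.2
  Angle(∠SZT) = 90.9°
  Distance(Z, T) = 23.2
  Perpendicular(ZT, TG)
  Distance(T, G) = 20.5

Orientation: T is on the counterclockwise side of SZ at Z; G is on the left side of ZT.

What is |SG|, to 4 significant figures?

35.86

S is at the origin; SZ runs at 65.0° with length 47.2, so Z = 47.2·(cos 65.0°, sin 65.0°) = (19.95, 42.78). ∠SZT = 90.9°, so ZT runs at 65.0° + (180° − 90.9°) = 154.1° from the x-axis; with |ZT| = 23.2, T = Z + 23.2·(cos 154.1°, sin 154.1°) = (-0.9222, 52.91). ZT is perpendicular to TG; with |TG| = 20.5 on the left of ZT, G = T + 20.5·(-0.4368, -0.8996) = (-9.877, 34.47). Then |SG| = |G − S| = 35.86.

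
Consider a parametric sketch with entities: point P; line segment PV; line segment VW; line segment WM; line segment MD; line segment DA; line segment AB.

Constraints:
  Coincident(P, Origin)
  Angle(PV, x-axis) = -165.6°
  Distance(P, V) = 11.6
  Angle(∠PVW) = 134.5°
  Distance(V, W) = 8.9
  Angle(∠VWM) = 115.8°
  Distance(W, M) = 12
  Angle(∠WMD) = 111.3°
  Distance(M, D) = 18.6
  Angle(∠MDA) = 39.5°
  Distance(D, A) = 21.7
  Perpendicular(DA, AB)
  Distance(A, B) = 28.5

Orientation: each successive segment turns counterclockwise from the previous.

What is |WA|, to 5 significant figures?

6.7455

P is at the origin; PV runs at -165.6° with length 11.6, so V = (-11.236, -2.8848). ∠PVW = 134.5° gives VW at -120.10° from the x-axis; with |VW| = 8.9, W = (-15.699, -10.585). ∠VWM = 115.8° gives WM at -55.900° from the x-axis; with |WM| = 12.0, M = (-8.9713, -20.521). ∠WMD = 111.3° gives MD at 12.800° from the x-axis; with |MD| = 18.6, D = (9.1664, -16.401). ∠MDA = 39.5° gives DA at 153.30° from the x-axis; with |DA| = 21.7, A = (-10.220, -6.6504). Then |WA| = |A − W| = 6.7455.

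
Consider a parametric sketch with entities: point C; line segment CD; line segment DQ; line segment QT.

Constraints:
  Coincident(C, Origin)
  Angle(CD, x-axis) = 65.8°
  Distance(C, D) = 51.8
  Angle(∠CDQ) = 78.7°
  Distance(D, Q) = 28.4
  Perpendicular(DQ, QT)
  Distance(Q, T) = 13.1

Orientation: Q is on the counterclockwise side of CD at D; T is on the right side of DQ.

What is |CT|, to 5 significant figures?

66.451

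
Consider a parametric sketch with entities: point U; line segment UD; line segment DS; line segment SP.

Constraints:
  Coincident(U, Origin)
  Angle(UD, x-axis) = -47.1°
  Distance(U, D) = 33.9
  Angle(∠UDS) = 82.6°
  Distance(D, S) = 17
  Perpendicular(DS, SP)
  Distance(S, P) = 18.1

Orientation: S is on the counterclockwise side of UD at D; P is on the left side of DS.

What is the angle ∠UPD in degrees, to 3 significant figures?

97.6°

U is at the origin; UD runs at -47.1° with length 33.9, so D = 33.9·(cos -47.1°, sin -47.1°) = (23.1, -24.8). ∠UDS = 82.6°, so DS runs at -47.1° + (180° − 82.6°) = 50.3° from the x-axis; with |DS| = 17.0, S = D + 17.0·(cos 50.3°, sin 50.3°) = (33.9, -11.8). The perpendicularity gives SP at right angles to DS; with |SP| = 18.1 on the left of DS, P = S + 18.1·(-0.769, 0.639) = (20.0, -0.192). Then cos ∠UPD = PU·PD / (|PU||PD|), giving 97.6°.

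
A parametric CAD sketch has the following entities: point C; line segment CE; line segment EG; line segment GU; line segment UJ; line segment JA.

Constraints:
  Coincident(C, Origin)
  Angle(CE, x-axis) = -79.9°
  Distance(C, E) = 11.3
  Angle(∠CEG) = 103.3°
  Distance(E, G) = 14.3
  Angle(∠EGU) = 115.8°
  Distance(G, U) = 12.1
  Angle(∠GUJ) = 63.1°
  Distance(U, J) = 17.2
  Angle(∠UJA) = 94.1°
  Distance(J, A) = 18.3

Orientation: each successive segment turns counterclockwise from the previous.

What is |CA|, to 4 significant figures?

19.13

C is at the origin; CE runs at -79.9° with length 11.3, so E = (1.982, -11.12). ∠CEG = 103.3° gives EG at -3.200° from the x-axis; with |EG| = 14.3, G = (16.26, -11.92). ∠EGU = 115.8° gives GU at 61.00° from the x-axis; with |GU| = 12.1, U = (22.13, -1.340). ∠GUJ = 63.1° gives UJ at 177.9° from the x-axis; with |UJ| = 17.2, J = (4.937, -0.7100). ∠UJA = 94.1° gives JA at -96.20° from the x-axis; with |JA| = 18.3, A = (2.961, -18.90). Then |CA| = |A − C| = 19.13.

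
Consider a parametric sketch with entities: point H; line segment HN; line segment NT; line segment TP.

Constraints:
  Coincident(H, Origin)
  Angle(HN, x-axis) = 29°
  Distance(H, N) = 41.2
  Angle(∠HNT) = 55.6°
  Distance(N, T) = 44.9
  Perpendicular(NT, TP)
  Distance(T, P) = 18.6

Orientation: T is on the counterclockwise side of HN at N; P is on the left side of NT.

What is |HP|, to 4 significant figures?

26.54

H is at the origin; HN runs at 29.0° with length 41.2, so N = 41.2·(cos 29.0°, sin 29.0°) = (36.03, 19.97). ∠HNT = 55.6°, so NT runs at 29.0° + (180° − 55.6°) = 153.4° from the x-axis; with |NT| = 44.9, T = N + 44.9·(cos 153.4°, sin 153.4°) = (-4.113, 40.08). NT is perpendicular to TP; with |TP| = 18.6 on the left of NT, P = T + 18.6·(-0.4478, -0.8942) = (-12.44, 23.45). Then |HP| = |P − H| = 26.54.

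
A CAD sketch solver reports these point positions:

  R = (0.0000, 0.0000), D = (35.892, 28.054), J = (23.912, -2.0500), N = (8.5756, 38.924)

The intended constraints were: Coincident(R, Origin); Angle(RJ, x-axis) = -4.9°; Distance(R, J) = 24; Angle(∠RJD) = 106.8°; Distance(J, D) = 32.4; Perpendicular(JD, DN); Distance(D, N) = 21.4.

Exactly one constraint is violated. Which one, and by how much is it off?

Distance(D, N) = 21.4 — off by 8.00.

R = (0.00, 0.00) ✓; RJ at -4.900° ✓; |RJ| = 24.00 ✓; ∠RJD = 106.8° ✓; |JD| = 32.40 ✓; ∠(JD, DN) = 90.00° ✓; |DN| = 29.40 ✗.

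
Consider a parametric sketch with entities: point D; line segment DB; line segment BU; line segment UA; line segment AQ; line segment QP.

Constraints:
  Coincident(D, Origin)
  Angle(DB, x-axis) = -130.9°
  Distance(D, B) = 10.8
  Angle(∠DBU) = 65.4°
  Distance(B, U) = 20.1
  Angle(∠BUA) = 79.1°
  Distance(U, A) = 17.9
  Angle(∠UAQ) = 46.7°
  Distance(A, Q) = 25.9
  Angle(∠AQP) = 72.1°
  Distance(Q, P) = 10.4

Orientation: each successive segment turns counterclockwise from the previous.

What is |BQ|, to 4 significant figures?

3.770

D is at the origin; DB runs at -130.9° with length 10.8, so B = (-7.071, -8.163). ∠DBU = 65.4° gives BU at -16.30° from the x-axis; with |BU| = 20.1, U = (12.22, -13.80). ∠BUA = 79.1° gives UA at 84.60° from the x-axis; with |UA| = 17.9, A = (13.91, 4.016). ∠UAQ = 46.7° gives AQ at -142.1° from the x-axis; with |AQ| = 25.9, Q = (-6.532, -11.89). Then |BQ| = |Q − B| = 3.770.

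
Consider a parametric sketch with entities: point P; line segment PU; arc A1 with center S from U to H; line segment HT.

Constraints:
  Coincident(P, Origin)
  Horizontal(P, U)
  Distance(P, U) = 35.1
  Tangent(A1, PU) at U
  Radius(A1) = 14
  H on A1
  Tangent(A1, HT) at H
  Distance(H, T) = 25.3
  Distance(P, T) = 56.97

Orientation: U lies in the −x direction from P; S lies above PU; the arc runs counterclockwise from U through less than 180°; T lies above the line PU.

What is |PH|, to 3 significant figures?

32.0

Checks: P.y = 0.00, U.y = 0.00 ✓; ∠(SU, UP) = 90.00° ✓; |SH| = 14.00 ✓; ∠(SH, HT) = 90.00° ✓; |HT| = 25.30 ✓; |PT| = 56.97 ✓.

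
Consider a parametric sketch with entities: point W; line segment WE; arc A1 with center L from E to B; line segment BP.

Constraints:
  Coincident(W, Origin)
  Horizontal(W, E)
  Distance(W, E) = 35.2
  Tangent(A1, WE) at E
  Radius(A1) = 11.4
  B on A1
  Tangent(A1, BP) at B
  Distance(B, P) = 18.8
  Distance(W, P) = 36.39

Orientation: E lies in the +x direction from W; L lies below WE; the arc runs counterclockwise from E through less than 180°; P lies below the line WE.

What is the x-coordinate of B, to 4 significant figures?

23.86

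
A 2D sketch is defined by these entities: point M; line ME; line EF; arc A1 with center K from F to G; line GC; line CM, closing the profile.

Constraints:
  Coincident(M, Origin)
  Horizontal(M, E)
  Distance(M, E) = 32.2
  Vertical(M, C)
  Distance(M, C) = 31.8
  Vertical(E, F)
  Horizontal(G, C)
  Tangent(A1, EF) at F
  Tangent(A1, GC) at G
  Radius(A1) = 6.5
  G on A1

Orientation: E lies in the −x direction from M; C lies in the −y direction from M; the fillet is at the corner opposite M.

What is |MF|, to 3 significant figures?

41.0

M is at the origin; M and E share the same y with |ME| = 32.2 and E on the −x side, so E = (-32.2, 0.00). MC is vertical with |MC| = 31.8 and C on the −y side, so C = (0.00, -31.8). The virtual corner opposite M is at (-32.2, -31.8). A1 meets EF tangentially, so KF is at right angles to EF and tangency of A1 to GC means the radius KG is perpendicular to GC, with radius 6.5, so the center K sits 6.5 in from both sides at K = (-25.7, -25.3). That places the tangent points at F = (-32.2, -25.3) on EF and G = (-25.7, -31.8) on GC. Then |MF| = |F − M| = 41.0.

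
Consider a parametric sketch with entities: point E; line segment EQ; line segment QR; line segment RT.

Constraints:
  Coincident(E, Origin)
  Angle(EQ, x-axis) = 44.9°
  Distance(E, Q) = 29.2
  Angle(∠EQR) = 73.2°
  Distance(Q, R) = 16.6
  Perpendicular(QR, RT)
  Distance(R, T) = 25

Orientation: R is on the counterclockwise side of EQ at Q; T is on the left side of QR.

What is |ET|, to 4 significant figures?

8.678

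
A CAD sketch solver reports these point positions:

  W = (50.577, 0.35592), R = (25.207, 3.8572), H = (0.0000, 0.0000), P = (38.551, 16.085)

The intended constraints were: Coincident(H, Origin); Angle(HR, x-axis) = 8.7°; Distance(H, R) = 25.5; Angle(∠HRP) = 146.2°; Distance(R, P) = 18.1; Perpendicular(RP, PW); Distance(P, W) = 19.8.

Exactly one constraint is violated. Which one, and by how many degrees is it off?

Perpendicular(RP, PW) — off by 5.10°.

H = (0.00, 0.00) ✓; HR at 8.700° ✓; |HR| = 25.50 ✓; ∠HRP = 146.2° ✓; |RP| = 18.10 ✓; ∠(RP, PW) = 95.10° ✗; |PW| = 19.80 ✓.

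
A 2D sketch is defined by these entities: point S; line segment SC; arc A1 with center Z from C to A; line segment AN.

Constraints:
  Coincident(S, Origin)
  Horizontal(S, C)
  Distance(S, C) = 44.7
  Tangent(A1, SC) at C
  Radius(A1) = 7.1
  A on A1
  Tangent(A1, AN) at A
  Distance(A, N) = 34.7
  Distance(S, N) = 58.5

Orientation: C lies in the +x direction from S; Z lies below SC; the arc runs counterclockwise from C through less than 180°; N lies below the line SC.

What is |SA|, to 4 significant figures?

38.40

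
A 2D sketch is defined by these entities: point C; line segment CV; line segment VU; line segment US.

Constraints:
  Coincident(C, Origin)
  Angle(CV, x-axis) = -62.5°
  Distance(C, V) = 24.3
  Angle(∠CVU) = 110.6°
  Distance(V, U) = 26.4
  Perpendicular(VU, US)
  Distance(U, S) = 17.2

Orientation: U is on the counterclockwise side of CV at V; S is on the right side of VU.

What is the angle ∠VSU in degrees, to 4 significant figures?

56.92°

C is at the origin; CV runs at -62.5° with length 24.3, so V = 24.3·(cos -62.5°, sin -62.5°) = (11.22, -21.55). ∠CVU = 110.6°, so VU runs at -62.5° + (180° − 110.6°) = 6.900° from the x-axis; with |VU| = 26.4, U = V + 26.4·(cos 6.900°, sin 6.900°) = (37.43, -18.38). VU ⟂ US; with |US| = 17.2 on the right of VU, S = U + 17.2·(0.1201, -0.9928) = (39.50, -35.46). Then cos ∠VSU = SV·SU / (|SV||SU|), giving 56.92°.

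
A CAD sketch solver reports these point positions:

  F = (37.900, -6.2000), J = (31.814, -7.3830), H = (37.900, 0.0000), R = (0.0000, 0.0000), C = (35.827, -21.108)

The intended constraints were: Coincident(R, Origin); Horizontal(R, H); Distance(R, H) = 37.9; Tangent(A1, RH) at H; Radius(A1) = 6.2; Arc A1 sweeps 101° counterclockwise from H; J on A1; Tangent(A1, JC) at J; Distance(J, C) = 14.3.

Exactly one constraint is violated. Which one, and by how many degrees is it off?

Tangent(A1, JC) at J — off by 5.30°.

R = (0.00, 0.00) ✓; R.y = 0.00, H.y = 0.00 ✓; |RH| = 37.90 ✓; ∠(FH, HR) = 90.00° ✓; |FH| = 6.200 ✓; bearing(F→J) − bearing(F→H) = 101.0° ✓; |FJ| = 6.200 ✓; ∠(FJ, JC) = 84.70° ✗; |JC| = 14.30 ✓.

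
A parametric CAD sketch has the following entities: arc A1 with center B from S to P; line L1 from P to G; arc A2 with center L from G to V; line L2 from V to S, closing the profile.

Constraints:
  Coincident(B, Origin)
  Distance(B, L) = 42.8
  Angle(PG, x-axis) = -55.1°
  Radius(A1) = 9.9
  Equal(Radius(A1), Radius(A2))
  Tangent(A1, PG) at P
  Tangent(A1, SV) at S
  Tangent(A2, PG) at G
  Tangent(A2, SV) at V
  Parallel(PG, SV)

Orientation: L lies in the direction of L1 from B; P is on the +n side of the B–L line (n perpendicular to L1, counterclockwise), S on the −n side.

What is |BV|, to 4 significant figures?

43.93

The slot axis is L1's direction at -55.1°, so u = (cos -55.1°, sin -55.1°) = (0.5721, -0.8202) and n = (−sin -55.1°, cos -55.1°) = (0.8202, 0.5721). B is at the origin and L lies 42.8 along u from B, so L = 42.8·u = (24.49, -35.10). Tangency of A1 to both parallel lines with radius 9.9 puts P and S at B ± 9.9·n: P = (8.120, 5.664), S = (-8.120, -5.664). Equal radii place G and V the same way about L: G = L + 9.9·n = (32.61, -29.44), V = L − 9.9·n = (16.37, -40.77). Then |BV| = |V − B| = 43.93.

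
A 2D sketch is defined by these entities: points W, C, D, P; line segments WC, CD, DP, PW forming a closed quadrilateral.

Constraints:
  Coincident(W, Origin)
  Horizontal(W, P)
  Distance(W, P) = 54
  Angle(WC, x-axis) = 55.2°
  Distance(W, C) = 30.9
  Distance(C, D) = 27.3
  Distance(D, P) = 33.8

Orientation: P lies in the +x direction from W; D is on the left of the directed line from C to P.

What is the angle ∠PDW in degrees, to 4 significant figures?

70.88°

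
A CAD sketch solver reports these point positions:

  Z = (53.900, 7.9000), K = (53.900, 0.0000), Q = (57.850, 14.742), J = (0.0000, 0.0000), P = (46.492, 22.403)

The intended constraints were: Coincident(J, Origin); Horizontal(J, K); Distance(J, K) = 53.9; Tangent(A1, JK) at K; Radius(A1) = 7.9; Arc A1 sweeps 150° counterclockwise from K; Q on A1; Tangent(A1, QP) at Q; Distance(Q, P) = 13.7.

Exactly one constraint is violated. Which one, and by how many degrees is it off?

Tangent(A1, QP) at Q — off by 4.00°.

J = (0.00, 0.00) ✓; J.y = 0.00, K.y = 0.00 ✓; |JK| = 53.90 ✓; ∠(ZK, KJ) = 90.00° ✓; |ZK| = 7.900 ✓; bearing(Z→Q) − bearing(Z→K) = 150.0° ✓; |ZQ| = 7.900 ✓; ∠(ZQ, QP) = 94.00° ✗; |QP| = 13.70 ✓.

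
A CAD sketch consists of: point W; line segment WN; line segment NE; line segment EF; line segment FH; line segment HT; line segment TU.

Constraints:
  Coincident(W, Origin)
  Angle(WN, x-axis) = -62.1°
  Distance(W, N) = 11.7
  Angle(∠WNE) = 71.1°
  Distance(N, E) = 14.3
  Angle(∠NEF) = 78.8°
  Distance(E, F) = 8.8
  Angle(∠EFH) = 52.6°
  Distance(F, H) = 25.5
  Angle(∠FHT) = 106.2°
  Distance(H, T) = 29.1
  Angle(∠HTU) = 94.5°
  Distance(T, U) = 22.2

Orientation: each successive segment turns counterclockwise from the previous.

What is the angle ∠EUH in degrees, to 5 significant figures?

34.072°

∠FHT = 106.2° gives HT at -10.800° from the x-axis; with |HT| = 29.1, T = (38.785, -26.092). ∠HTU = 94.5° gives TU at 74.700° from the x-axis; with |TU| = 22.2, U = (44.643, -4.6790). Then cos ∠EUH = UE·UH / (|UE||UH|), giving 34.072°.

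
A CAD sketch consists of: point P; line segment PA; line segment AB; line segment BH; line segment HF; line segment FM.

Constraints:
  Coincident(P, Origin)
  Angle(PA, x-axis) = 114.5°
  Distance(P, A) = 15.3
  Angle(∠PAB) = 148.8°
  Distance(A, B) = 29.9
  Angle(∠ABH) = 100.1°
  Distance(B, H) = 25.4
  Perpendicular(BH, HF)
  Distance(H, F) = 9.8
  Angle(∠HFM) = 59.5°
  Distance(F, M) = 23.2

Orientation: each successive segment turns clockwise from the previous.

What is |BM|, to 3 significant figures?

5.76

P is at the origin; PA runs at 114.5° with length 15.3, so A = (-6.34, 13.9). ∠PAB = 148.8° gives AB at 83.3° from the x-axis; with |AB| = 29.9, B = (-2.86, 43.6). ∠ABH = 100.1° gives BH at 3.40° from the x-axis; with |BH| = 25.4, H = (22.5, 45.1). BH ⟂ HF, so HF runs at -86.6°; with |HF| = 9.8, F = (23.1, 35.3). ∠HFM = 59.5° gives FM at 153° from the x-axis; with |FM| = 23.2, M = (2.43, 45.9). Then |BM| = |M − B| = 5.76.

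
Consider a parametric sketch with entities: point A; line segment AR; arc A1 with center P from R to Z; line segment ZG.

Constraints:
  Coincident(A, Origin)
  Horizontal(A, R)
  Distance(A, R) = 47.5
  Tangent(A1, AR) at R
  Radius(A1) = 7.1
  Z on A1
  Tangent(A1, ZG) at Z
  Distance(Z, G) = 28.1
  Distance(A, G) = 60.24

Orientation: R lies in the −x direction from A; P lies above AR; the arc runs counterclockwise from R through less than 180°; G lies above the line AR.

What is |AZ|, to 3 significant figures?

41.7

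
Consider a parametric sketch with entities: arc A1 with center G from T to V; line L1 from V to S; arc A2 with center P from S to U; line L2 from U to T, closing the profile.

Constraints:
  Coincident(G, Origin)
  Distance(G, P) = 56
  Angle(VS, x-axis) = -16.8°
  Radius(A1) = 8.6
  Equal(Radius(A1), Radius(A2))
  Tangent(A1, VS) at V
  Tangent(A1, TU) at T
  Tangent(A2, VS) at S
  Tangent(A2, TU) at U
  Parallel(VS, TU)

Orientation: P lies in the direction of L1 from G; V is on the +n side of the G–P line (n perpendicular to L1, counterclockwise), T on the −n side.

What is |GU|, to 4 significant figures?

56.66

Tangency of A1 to both parallel lines with radius 8.6 puts V and T at G ± 8.6·n: V = (2.486, 8.233), T = (-2.486, -8.233). Equal radii place S and U the same way about P: S = P + 8.6·n = (56.10, -7.953), U = P − 8.6·n = (51.12, -24.42). Then |GU| = |U − G| = 56.66.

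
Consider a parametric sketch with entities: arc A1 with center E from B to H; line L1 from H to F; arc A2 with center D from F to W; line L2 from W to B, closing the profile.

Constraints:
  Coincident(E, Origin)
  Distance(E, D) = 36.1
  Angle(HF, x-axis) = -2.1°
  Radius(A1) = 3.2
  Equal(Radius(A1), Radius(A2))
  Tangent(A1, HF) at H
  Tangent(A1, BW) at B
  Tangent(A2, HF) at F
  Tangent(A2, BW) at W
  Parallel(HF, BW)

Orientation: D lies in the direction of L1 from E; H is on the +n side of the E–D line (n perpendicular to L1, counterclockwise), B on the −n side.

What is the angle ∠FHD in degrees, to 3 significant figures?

5.07°

Tangency of A1 to both parallel lines with radius 3.2 puts H and B at E ± 3.2·n: H = (0.117, 3.20), B = (-0.117, -3.20). Equal radii place F and W the same way about D: F = D + 3.2·n = (36.2, 1.88), W = D − 3.2·n = (36.0, -4.52). Then cos ∠FHD = HF·HD / (|HF||HD|), giving 5.07°.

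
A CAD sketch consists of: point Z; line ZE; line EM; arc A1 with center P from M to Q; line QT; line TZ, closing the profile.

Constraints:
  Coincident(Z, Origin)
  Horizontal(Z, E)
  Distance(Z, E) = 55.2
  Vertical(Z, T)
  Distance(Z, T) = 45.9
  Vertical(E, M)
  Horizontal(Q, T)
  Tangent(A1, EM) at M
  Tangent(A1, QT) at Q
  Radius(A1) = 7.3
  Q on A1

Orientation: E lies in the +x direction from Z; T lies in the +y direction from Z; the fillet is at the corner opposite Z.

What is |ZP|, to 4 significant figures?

61.52

ZT is vertical with |ZT| = 45.9 and T on the +y side, so T = (0.000, 45.90). The virtual corner opposite Z is at (55.20, 45.90). The tangent condition forces PM to be normal to EM and since A1 is tangent to QT there, PQ ⟂ QT, with radius 7.3, so the center P sits 7.3 in from both sides at P = (47.90, 38.60). Then |ZP| = |P − Z| = 61.52.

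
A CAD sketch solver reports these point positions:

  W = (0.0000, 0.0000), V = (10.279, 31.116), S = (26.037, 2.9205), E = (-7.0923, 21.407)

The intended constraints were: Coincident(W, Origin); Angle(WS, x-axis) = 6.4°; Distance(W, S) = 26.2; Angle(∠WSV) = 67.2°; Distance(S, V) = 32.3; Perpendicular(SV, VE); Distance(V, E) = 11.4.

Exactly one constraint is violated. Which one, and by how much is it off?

Distance(V, E) = 11.4 — off by 8.50.

W = (0.00, 0.00) ✓; WS at 6.400° ✓; |WS| = 26.20 ✓; ∠WSV = 67.20° ✓; |SV| = 32.30 ✓; ∠(SV, VE) = 90.00° ✓; |VE| = 19.90 ✗.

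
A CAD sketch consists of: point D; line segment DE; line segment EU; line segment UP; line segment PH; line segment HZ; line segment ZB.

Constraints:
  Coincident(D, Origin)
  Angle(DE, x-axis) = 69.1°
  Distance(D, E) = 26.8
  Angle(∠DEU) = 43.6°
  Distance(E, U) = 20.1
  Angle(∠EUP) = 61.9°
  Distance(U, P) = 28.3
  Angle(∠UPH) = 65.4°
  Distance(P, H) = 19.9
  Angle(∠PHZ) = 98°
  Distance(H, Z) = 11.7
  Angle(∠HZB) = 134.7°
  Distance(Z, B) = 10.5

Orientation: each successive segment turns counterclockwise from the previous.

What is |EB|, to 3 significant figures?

13.5

D is at the origin; DE runs at 69.1° with length 26.8, so E = (9.56, 25.0). ∠DEU = 43.6° gives EU at -154° from the x-axis; with |EU| = 20.1, U = (-8.58, 16.4). ∠EUP = 61.9° gives UP at -36.4° from the x-axis; with |UP| = 28.3, P = (14.2, -0.410). ∠UPH = 65.4° gives PH at 78.2° from the x-axis; with |PH| = 19.9, H = (18.3, 19.1). ∠PHZ = 98.0° gives HZ at 160° from the x-axis; with |HZ| = 11.7, Z = (7.26, 23.0). ∠HZB = 134.7° gives ZB at -154° from the x-axis; with |ZB| = 10.5, B = (-2.22, 18.5). Then |EB| = |B − E| = 13.5.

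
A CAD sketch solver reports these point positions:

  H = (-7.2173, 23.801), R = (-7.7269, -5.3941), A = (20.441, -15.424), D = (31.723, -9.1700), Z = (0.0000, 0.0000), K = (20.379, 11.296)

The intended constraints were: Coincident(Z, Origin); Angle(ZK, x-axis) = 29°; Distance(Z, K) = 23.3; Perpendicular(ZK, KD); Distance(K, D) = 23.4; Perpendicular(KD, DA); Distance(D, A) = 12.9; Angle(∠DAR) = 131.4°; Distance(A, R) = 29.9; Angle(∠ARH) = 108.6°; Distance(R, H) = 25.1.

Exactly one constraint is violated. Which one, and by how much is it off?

Distance(R, H) = 25.1 — off by 4.10.

Z = (0.00, 0.00) ✓; ZK at 29.00° ✓; |ZK| = 23.30 ✓; ∠(ZK, KD) = 90.00° ✓; |KD| = 23.40 ✓; ∠(KD, DA) = 90.00° ✓; |DA| = 12.90 ✓; ∠DAR = 131.4° ✓; |AR| = 29.90 ✓; ∠ARH = 108.6° ✓; |RH| = 29.20 ✗.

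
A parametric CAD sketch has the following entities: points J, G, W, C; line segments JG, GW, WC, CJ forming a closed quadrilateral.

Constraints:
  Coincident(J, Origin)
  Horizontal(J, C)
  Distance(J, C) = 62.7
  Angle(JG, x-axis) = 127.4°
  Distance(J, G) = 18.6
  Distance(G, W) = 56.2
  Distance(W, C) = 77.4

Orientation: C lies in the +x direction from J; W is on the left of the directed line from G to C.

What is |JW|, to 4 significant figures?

65.37

Checks: |GW| = 56.20 ✓; |WC| = 77.40 ✓.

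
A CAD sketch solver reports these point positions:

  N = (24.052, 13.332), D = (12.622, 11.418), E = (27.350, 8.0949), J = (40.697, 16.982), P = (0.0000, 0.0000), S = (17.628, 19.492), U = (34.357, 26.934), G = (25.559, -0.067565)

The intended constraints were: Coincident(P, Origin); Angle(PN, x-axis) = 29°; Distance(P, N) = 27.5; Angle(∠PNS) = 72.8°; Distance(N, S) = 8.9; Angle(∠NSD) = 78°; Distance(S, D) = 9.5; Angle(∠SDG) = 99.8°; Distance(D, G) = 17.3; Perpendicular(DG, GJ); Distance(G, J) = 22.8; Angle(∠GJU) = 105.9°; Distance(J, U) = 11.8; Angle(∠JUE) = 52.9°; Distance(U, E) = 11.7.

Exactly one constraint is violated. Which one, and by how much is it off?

Distance(U, E) = 11.7 — off by 8.40.

P = (0.00, 0.00) ✓; PN at 29.00° ✓; |PN| = 27.50 ✓; ∠PNS = 72.80° ✓; |NS| = 8.900 ✓; ∠NSD = 78.00° ✓; |SD| = 9.500 ✓; ∠SDG = 99.80° ✓; |DG| = 17.30 ✓; ∠(DG, GJ) = 90.00° ✓; |GJ| = 22.80 ✓; ∠GJU = 105.9° ✓; |JU| = 11.80 ✓; ∠JUE = 52.90° ✓; |UE| = 20.10 ✗.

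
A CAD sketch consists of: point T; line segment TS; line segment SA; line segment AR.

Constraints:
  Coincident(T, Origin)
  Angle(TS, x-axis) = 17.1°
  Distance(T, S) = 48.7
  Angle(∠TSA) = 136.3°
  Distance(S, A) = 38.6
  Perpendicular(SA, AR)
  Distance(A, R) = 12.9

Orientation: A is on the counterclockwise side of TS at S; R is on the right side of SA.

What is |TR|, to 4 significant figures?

87.26

T is at the origin; TS runs at 17.1° with length 48.7, so S = 48.7·(cos 17.1°, sin 17.1°) = (46.55, 14.32). ∠TSA = 136.3°, so SA runs at 17.1° + (180° − 136.3°) = 60.80° from the x-axis; with |SA| = 38.6, A = S + 38.6·(cos 60.80°, sin 60.80°) = (65.38, 48.01). SA is perpendicular to AR; with |AR| = 12.9 on the right of SA, R = A + 12.9·(0.8729, -0.4879) = (76.64, 41.72). Then |TR| = |R − T| = 87.26.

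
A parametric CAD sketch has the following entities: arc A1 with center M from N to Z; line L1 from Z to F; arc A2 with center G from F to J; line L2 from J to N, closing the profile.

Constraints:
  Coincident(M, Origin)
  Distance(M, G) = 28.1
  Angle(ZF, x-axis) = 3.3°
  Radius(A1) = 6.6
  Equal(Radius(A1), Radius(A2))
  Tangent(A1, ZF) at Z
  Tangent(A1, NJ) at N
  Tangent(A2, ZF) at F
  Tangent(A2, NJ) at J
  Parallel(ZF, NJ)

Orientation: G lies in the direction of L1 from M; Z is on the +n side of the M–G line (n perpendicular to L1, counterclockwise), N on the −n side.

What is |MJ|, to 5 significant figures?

28.865

Tangency of A1 to both parallel lines with radius 6.6 puts Z and N at M ± 6.6·n: Z = (-0.37992, 6.5891), N = (0.37992, -6.5891). Equal radii place F and J the same way about G: F = G + 6.6·n = (27.673, 8.2066), J = G − 6.6·n = (28.433, -4.9715). Then |MJ| = |J − M| = 28.865.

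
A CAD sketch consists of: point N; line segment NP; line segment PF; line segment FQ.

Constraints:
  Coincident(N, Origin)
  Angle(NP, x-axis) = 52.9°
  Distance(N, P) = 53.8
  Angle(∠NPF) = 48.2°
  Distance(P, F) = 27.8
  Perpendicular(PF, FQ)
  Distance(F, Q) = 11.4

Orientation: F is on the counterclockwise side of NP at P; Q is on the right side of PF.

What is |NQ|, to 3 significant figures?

52.1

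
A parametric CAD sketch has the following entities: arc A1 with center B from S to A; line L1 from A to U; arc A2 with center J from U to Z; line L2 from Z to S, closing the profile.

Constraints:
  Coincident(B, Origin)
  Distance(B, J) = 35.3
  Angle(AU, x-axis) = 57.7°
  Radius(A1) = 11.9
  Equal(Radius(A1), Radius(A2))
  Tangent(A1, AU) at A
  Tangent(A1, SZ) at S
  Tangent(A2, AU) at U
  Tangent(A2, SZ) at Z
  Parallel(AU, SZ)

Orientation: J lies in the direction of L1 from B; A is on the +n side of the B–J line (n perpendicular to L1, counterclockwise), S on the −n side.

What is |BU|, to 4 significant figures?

37.25

The slot axis is L1's direction at 57.7°, so u = (cos 57.7°, sin 57.7°) = (0.5344, 0.8453) and n = (−sin 57.7°, cos 57.7°) = (-0.8453, 0.5344). B is at the origin and J lies 35.3 along u from B, so J = 35.3·u = (18.86, 29.84). Tangency of A1 to both parallel lines with radius 11.9 puts A and S at B ± 11.9·n: A = (-10.06, 6.359), S = (10.06, -6.359). Equal radii place U and Z the same way about J: U = J + 11.9·n = (8.804, 36.20), Z = J − 11.9·n = (28.92, 23.48). Then |BU| = |U − B| = 37.25.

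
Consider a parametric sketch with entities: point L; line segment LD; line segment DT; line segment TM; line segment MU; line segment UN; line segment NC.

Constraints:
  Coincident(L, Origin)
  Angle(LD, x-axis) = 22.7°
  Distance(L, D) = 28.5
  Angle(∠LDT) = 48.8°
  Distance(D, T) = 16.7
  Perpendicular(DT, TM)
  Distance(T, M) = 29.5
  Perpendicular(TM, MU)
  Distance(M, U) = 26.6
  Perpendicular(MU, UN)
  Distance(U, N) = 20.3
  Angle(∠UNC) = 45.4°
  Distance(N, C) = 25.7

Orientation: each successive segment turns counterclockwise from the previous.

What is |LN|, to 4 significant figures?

31.18

TM ⟂ MU, so MU runs at -26.10°; with |MU| = 26.6, U = (22.20, -19.85). MU ⟂ UN, so UN runs at 63.90°; with |UN| = 20.3, N = (31.14, -1.619). Then |LN| = |N − L| = 31.18.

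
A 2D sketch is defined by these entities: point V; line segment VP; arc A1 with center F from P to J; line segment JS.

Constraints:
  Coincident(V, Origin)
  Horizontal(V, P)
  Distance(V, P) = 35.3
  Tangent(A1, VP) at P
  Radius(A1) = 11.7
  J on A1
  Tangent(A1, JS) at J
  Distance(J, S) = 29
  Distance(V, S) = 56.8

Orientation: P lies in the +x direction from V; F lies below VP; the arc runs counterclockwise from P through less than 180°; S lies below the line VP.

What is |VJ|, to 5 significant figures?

29.865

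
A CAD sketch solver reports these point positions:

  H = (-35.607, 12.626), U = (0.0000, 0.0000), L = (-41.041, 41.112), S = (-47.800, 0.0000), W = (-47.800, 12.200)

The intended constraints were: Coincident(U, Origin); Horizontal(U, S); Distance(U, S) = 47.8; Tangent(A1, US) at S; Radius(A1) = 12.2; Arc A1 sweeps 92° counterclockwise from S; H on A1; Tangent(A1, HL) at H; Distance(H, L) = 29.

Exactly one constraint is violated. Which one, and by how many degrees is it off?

Tangent(A1, HL) at H — off by 8.80°.

U = (0.00, 0.00) ✓; U.y = 0.00, S.y = 0.00 ✓; |US| = 47.80 ✓; ∠(WS, SU) = 90.00° ✓; |WS| = 12.20 ✓; bearing(W→H) − bearing(W→S) = 92.00° ✓; |WH| = 12.20 ✓; ∠(WH, HL) = 81.20° ✗; |HL| = 29.00 ✓.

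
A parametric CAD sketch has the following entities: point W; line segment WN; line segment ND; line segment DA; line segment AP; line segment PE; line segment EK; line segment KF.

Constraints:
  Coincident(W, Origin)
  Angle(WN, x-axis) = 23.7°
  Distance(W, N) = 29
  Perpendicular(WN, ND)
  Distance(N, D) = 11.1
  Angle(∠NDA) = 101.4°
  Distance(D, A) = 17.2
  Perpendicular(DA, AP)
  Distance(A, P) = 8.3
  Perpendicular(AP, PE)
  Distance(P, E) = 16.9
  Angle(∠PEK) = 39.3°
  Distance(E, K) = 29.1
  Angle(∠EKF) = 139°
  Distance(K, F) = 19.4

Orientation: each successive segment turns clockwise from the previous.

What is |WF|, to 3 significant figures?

30.7

W is at the origin; WN runs at 23.7° with length 29.0, so N = (26.6, 11.7). The perpendicularity gives ND at right angles to WN, so ND runs at -66.3°; with |ND| = 11.1, D = (31.0, 1.49). ∠NDA = 101.4° gives DA at -145° from the x-axis; with |DA| = 17.2, A = (16.9, -8.40). The perpendicularity gives AP at right angles to DA, so AP runs at 125°; with |AP| = 8.3, P = (12.2, -1.61). AP ⟂ PE, so PE runs at 35.1°; with |PE| = 16.9, E = (26.0, 8.11). ∠PEK = 39.3° gives EK at -106° from the x-axis; with |EK| = 29.1, K = (18.2, -19.9). ∠EKF = 139.0° gives KF at -147° from the x-axis; with |KF| = 19.4, F = (1.98, -30.6). Then |WF| = |F − W| = 30.7.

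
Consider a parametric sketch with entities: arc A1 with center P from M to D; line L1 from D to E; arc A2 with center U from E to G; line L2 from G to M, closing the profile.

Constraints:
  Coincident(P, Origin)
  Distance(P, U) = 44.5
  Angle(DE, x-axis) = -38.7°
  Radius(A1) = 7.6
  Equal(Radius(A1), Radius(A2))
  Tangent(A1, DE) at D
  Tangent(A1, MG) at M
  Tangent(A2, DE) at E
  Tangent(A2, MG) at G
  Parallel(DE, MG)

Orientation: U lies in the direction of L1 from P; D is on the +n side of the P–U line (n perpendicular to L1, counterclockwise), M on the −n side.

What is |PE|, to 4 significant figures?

45.14

Tangency of A1 to both parallel lines with radius 7.6 puts D and M at P ± 7.6·n: D = (4.752, 5.931), M = (-4.752, -5.931). Equal radii place E and G the same way about U: E = U + 7.6·n = (39.48, -21.89), G = U − 7.6·n = (29.98, -33.75). Then |PE| = |E − P| = 45.14.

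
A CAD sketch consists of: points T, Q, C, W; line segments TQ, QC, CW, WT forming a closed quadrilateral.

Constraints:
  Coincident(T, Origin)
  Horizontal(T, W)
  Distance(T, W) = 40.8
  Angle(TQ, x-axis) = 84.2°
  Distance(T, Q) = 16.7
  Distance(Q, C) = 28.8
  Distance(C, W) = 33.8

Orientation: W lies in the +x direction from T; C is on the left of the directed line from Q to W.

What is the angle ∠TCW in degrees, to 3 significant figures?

65.6°

T is at the origin; T and W share the same y with |TW| = 40.8 and W in +x, so W = (40.8, 0). TQ runs at 84.2° with |TQ| = 16.7, so Q = (1.69, 16.6). C is determined by |QC| = 28.8 and |CW| = 33.8 together: it lies at the intersection of circle(Q, 28.8) and circle(W, 33.8). With |QW| = 42.5, the foot of the radical line on QW is 17.6 from Q and the perpendicular offset is √(28.8² − 17.6²) = 22.8. Taking the left-of-QW solution: C = (26.8, 30.8).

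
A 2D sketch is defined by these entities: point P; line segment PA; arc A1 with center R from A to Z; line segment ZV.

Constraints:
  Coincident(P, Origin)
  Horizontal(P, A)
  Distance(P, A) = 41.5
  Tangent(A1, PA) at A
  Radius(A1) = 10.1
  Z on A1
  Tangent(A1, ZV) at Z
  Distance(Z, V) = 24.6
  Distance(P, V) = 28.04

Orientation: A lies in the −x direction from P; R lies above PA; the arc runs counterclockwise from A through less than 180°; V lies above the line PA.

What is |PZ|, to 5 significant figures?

34.112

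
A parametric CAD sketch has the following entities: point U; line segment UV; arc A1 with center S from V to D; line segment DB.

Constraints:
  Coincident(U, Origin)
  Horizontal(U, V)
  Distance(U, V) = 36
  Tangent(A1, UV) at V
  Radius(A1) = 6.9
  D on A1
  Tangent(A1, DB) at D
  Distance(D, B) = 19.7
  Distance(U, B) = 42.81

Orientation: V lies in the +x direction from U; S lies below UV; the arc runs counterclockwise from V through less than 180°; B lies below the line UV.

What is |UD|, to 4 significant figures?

30.33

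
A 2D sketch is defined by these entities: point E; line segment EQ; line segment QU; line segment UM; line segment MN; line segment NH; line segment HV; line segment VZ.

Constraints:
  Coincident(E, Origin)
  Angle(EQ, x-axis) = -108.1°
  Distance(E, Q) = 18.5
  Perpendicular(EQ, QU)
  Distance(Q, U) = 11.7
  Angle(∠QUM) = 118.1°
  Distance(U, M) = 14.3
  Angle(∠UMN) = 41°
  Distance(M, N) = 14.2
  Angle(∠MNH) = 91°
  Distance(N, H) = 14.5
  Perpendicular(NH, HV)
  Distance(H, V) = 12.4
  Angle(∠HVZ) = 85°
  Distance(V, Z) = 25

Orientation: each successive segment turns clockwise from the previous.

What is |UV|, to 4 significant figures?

10.24

∠MNH = 91.0° gives NH at -128.0° from the x-axis; with |NH| = 14.5, H = (-17.24, -20.23). NH ⟂ HV, so HV runs at 142.0°; with |HV| = 12.4, V = (-27.01, -12.60). Then |UV| = |V − U| = 10.24.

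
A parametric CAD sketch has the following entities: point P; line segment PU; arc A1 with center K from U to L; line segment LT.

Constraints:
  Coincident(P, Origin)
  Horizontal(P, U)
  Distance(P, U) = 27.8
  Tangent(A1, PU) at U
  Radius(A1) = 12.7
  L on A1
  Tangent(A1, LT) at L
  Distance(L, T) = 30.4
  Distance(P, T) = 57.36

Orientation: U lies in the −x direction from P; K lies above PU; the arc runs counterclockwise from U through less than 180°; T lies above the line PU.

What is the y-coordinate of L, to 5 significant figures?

20.385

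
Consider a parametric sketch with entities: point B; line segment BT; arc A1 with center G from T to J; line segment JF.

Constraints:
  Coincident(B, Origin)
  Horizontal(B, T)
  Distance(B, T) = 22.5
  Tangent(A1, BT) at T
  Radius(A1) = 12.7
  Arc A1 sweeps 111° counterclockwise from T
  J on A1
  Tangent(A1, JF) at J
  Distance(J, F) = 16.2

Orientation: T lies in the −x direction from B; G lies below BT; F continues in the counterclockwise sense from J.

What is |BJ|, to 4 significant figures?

38.44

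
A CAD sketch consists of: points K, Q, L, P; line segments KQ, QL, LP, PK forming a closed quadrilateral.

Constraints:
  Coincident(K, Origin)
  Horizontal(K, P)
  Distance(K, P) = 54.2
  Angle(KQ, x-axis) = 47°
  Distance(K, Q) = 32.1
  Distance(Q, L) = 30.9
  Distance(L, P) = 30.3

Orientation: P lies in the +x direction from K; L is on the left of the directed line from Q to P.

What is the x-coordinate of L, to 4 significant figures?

52.05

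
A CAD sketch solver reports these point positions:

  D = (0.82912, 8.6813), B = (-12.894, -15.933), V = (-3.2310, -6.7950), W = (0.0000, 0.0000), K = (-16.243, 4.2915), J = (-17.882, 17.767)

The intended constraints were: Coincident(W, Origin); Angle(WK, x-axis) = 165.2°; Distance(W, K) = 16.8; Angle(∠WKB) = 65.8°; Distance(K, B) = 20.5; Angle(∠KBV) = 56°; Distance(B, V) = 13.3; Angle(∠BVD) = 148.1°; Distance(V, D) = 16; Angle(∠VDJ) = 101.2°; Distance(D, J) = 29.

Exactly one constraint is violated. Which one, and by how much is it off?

Distance(D, J) = 29 — off by 8.20.

W = (0.00, 0.00) ✓; WK at 165.2° ✓; |WK| = 16.80 ✓; ∠WKB = 65.80° ✓; |KB| = 20.50 ✓; ∠KBV = 56.00° ✓; |BV| = 13.30 ✓; ∠BVD = 148.1° ✓; |VD| = 16.00 ✓; ∠VDJ = 101.2° ✓; |DJ| = 20.80 ✗.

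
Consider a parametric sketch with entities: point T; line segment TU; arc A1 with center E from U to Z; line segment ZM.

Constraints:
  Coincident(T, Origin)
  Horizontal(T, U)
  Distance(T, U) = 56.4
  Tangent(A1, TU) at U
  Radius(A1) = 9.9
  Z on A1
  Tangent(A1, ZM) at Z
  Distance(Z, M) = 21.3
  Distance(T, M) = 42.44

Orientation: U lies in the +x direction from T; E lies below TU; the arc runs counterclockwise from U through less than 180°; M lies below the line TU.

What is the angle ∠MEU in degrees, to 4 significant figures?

121.1°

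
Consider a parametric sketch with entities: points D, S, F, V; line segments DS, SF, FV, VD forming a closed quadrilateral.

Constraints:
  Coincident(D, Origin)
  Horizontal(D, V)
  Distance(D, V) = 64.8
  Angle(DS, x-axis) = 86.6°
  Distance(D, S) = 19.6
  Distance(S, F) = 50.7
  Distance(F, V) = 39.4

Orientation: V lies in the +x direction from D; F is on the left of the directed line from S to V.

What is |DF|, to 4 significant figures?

60.94

Checks: |SF| = 50.70 ✓; |FV| = 39.40 ✓.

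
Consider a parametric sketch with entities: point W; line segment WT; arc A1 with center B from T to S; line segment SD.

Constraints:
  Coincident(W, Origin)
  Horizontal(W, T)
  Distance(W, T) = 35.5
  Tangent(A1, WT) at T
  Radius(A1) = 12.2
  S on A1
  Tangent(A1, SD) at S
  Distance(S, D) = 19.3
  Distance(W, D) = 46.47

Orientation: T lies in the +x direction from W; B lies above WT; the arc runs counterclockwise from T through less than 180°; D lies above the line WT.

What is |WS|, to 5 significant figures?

48.894

Checks: |WT| = 35.50 ✓; |BS| = 12.20 ✓; ∠(BS, SD) = 90.00° ✓; |SD| = 19.30 ✓; |WD| = 46.47 ✓.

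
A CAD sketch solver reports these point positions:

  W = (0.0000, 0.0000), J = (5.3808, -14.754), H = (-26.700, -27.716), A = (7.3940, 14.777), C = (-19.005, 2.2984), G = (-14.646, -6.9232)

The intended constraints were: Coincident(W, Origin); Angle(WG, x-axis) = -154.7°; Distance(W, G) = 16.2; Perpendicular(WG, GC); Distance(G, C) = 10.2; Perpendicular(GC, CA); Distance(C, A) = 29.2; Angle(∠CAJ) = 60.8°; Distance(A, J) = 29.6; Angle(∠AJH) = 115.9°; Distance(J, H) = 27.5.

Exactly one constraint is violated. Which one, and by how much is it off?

Distance(J, H) = 27.5 — off by 7.10.

W = (0.00, 0.00) ✓; WG at -154.7° ✓; |WG| = 16.20 ✓; ∠(WG, GC) = 90.00° ✓; |GC| = 10.20 ✓; ∠(GC, CA) = 90.00° ✓; |CA| = 29.20 ✓; ∠CAJ = 60.80° ✓; |AJ| = 29.60 ✓; ∠AJH = 115.9° ✓; |JH| = 34.60 ✗.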